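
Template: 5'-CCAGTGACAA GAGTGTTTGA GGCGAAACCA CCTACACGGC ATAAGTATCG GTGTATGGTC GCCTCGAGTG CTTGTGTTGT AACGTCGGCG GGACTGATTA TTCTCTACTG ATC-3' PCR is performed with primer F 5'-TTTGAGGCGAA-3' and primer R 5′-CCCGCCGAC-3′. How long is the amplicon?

Forward primer TTTGAGGCGAA is found on the top strand at positions 16–26.
Reverse complement of the reverse primer: GTCGGCGGG. This occurs on the top strand at positions 84–92.
The product runs from position 16 to position 92, so its length is 92 − 16 + 1 = 77 bp.

77 bp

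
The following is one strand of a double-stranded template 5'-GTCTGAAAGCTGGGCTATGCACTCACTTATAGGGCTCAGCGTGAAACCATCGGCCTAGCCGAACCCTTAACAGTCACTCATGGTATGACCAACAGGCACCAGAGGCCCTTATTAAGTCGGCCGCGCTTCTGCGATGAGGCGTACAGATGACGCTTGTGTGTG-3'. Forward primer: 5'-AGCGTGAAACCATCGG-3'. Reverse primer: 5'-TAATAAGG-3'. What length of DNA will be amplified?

77 bp

Forward primer AGCGTGAAACCATCGG is found on the top strand at positions 38–53.
Reverse complement of the reverse primer: CCTTATTA. This occurs on the top strand at positions 107–114.
Product length = (reverse-primer end) − (forward-primer start) + 1 = 114 − 38 + 1 = 77 bp.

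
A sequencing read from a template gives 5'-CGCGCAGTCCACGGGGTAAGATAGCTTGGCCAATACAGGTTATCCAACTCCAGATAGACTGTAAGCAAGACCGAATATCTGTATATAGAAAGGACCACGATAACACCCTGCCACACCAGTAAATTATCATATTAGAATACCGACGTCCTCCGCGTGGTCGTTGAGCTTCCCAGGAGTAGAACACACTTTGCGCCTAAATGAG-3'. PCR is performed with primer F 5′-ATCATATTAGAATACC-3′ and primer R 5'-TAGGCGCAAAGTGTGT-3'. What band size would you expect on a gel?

Scanning the template, ATCATATTAGAATACC occurs at positions 126–141; this primer anneals to the bottom strand there with its 3' end pointing downstream.
The reverse primer's reverse complement is ACACACTTTGCGCCTA, which matches the template at positions 181–196.
The product runs from position 126 to position 196, so its length is 196 − 126 + 1 = 71 bp.

71 bp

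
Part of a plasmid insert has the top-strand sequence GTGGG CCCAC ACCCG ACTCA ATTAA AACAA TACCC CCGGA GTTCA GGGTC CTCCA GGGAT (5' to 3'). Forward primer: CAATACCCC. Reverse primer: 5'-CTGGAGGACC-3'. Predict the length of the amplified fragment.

Scanning the template, CAATACCCC occurs at positions 28–36; this primer anneals to the bottom strand there with its 3' end pointing downstream.
The reverse primer's reverse complement is GGTCCTCCAG, which matches the template at positions 47–56.
Amplicon spans positions 28–56: 29 bp.

29 bp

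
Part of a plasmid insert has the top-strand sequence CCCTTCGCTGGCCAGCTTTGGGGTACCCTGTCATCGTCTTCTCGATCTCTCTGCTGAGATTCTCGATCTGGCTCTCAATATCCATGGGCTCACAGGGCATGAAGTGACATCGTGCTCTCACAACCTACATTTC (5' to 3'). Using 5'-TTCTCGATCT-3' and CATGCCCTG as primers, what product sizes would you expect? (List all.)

63 bp, 42 bp

The forward primer TTCTCGATCT matches the top strand at positions 39–48, 60–69.
The reverse primer's reverse complement is CAGGGCATG, matching at positions 93–101.
Each forward site pairs with the reverse site to give a product ending at position 101: sizes 63, 42 bp.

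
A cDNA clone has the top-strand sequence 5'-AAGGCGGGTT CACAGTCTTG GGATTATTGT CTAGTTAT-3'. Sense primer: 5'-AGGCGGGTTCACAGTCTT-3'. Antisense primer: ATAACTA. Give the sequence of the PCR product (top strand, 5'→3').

Forward primer AGGCGGGTTCACAGTCTT is found on the top strand at positions 2–19.
Reverse complement of the reverse primer: TAGTTAT. This occurs on the top strand at positions 32–38.
The product is the template from position 2 through 38 (37 bp).

5'-AGGCGGGTTCACAGTCTTGGGATTATTGTCTAGTTAT-3'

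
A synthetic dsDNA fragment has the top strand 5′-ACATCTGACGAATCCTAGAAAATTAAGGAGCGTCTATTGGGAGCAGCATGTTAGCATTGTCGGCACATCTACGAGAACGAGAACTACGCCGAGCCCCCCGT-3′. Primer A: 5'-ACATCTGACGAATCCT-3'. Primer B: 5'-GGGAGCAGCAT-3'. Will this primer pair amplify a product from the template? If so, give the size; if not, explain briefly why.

Primer A (ACATCTGACGAATCCT) matches the top strand at positions 1–16 (3' end points downstream).
Primer B (GGGAGCAGCAT) also matches the top strand directly, at positions 39–49 — its reverse complement ATGCTGCTCCC is not present.
Both primers anneal to the bottom strand with 3' ends pointing the same way, so neither can prime synthesis back toward the other.

No product — both primers anneal to the same strand and extend in the same direction.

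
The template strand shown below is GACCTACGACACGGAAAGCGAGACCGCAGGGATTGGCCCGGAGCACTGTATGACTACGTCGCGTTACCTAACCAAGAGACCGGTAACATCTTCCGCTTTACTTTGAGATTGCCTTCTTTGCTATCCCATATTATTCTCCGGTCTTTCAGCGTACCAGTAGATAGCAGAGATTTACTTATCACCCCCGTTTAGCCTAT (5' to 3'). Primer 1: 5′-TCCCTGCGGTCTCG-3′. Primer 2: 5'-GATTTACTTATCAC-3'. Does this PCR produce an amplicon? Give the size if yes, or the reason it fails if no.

No product — the primers' 3' ends point away from each other.

Primer 1 (TCCCTGCGGTCTCG) has reverse complement CGAGACCGCAGGGA, which matches the top strand at positions 19–32; primer 1 anneals to the top strand there with its 3' end pointing upstream toward position 19.
Primer 2 (GATTTACTTATCAC) matches the top strand directly at positions 169–182; it anneals to the bottom strand with its 3' end pointing downstream toward position 182.
The 3' ends diverge (primer 1 extends toward position 1, primer 2 toward position 197), so the primers never converge on a shared product.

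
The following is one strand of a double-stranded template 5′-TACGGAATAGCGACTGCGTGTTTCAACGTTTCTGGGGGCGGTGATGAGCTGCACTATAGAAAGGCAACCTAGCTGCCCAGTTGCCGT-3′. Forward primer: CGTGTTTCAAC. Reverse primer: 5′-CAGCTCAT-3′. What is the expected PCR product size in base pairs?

35 bp

The forward primer matches the template at positions 17–27.
Reverse complement of the reverse primer: ATGAGCTG. This occurs on the top strand at positions 44–51.
Amplicon spans positions 17–51: 35 bp.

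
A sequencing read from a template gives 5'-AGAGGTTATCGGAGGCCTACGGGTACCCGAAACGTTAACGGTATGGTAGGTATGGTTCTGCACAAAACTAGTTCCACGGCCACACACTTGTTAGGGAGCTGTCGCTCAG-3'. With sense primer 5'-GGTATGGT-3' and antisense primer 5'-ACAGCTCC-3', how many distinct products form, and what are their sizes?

Two products: 63 bp, 54 bp

The forward primer GGTATGGT matches the top strand at positions 40–47, 49–56.
The reverse primer's reverse complement is GGAGCTGT, matching at positions 95–102.
Each forward site pairs with the reverse site to give a product ending at position 102: sizes 63, 54 bp.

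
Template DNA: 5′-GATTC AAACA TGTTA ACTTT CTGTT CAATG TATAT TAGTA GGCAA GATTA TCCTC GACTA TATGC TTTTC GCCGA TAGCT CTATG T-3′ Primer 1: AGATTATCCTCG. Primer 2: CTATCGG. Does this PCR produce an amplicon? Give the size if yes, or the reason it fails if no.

Yes — a 34 bp product.

Primer 1 (AGATTATCCTCG) matches the top strand at positions 45–56; it acts as a forward primer.
Primer 2's reverse complement is CCGATAG, matching the top strand at positions 72–78; it acts as a reverse primer.
The 3' ends face each other across positions 45–78, giving a 34 bp product.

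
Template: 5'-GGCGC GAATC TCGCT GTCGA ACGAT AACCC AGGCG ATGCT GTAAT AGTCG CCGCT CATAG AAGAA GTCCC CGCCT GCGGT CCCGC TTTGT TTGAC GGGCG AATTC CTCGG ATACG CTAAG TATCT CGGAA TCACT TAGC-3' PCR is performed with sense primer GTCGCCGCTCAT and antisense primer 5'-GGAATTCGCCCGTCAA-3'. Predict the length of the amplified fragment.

Forward primer GTCGCCGCTCAT is found on the top strand at positions 47–58.
The reverse primer's reverse complement is TTGACGGGCGAATTCC, which matches the template at positions 91–106.
Product length = (reverse-primer end) − (forward-primer start) + 1 = 106 − 47 + 1 = 60 bp.

60 bp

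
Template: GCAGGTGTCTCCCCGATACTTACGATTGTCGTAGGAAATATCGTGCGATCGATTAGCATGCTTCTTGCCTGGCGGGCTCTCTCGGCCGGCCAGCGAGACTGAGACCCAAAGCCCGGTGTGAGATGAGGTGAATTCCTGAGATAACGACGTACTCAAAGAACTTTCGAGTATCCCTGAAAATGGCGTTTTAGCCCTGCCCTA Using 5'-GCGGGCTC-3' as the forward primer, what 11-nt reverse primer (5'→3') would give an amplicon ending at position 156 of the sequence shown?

5'-TTGAGTACGTC-3'

The forward primer binds at positions 72–79; the product's 3' end on the top strand is position 156.
The reverse primer anneals to the top strand over positions 146–156, i.e. to GACGTACTCAA.
Its sequence written 5'→3' is the reverse complement: TTGAGTACGTC.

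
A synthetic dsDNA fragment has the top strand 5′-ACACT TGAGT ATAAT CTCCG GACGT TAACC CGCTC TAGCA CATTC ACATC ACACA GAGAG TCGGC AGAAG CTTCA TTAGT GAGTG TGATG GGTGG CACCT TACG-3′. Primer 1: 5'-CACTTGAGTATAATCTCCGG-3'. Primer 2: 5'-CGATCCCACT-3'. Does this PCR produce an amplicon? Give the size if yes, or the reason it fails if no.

No product — primer 2 has no binding site in the template.

Primer 2 (CGATCCCACT) does not match the top strand, and its reverse complement AGTGGGATCG does not match either.
With no annealing site for primer 2, no amplification occurs.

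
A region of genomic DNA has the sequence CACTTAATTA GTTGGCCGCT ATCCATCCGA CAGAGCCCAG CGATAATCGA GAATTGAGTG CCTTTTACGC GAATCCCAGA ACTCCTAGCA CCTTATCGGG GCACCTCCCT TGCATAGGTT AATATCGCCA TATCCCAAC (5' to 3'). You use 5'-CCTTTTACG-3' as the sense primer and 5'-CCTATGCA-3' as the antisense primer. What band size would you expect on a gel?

Forward primer CCTTTTACG is found on the top strand at positions 61–69.
Reverse complement of the reverse primer: TGCATAGG. This occurs on the top strand at positions 111–118.
Product length = (reverse-primer end) − (forward-primer start) + 1 = 118 − 61 + 1 = 58 bp.

58 bp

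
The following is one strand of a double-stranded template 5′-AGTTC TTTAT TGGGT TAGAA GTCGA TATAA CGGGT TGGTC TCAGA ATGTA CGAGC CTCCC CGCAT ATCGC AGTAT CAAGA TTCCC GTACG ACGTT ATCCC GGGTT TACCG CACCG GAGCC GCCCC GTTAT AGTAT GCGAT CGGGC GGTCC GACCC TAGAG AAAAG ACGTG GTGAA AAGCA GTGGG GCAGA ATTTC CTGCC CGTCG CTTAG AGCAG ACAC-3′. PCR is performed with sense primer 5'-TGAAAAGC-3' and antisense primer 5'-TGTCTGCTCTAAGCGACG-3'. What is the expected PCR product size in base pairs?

Scanning the template, TGAAAAGC occurs at positions 172–179; this primer anneals to the bottom strand there with its 3' end pointing downstream.
Reverse complement of the reverse primer: CGTCGCTTAGAGCAGACA. This occurs on the top strand at positions 201–218.
The product runs from position 172 to position 218, so its length is 218 − 172 + 1 = 47 bp.

47 bp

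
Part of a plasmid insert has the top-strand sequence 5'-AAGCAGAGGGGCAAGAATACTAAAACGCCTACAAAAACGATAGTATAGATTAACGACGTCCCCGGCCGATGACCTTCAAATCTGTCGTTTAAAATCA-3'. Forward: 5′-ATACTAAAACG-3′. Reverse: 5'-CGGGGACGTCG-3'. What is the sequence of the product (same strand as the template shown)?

Forward primer ATACTAAAACG is found on the top strand at positions 17–27.
The reverse primer's reverse complement is CGACGTCCCCG, which matches the template at positions 54–64.
The product is the template from position 17 through 64 (48 bp).

5'-ATACTAAAACGCCTACAAAAACGATAGTATAGATTAACGACGTCCCCG-3'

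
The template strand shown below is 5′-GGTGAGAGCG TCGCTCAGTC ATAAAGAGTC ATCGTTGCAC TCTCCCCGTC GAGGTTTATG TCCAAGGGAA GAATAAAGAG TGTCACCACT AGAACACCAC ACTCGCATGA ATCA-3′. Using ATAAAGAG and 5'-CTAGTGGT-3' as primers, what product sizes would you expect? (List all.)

The forward primer ATAAAGAG matches the top strand at positions 21–28, 73–80.
The reverse primer's reverse complement is ACCACTAG, matching at positions 85–92.
Each forward site pairs with the reverse site to give a product ending at position 92: sizes 72, 20 bp.

72 bp, 20 bp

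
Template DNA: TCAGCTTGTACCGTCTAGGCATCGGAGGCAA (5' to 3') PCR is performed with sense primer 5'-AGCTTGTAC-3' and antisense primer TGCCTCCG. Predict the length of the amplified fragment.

28 bp

Scanning the template, AGCTTGTAC occurs at positions 3–11; this primer anneals to the bottom strand there with its 3' end pointing downstream.
The reverse primer's reverse complement is CGGAGGCA, which matches the template at positions 23–30.
Amplicon spans positions 3–30: 28 bp.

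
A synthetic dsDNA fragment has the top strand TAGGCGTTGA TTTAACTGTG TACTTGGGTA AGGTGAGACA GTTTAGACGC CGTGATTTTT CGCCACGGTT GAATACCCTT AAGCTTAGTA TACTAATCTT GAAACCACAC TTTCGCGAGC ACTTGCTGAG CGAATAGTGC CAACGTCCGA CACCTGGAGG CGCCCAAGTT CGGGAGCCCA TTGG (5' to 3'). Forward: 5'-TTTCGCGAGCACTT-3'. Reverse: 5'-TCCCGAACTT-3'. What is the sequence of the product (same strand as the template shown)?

5'-TTTCGCGAGCACTTGCTGAGCGAATAGTGCCAACGTCCGACACCTGGAGGCGCCCAAGTTCGGGA-3'

Forward primer TTTCGCGAGCACTT is found on the top strand at positions 111–124.
Taking the reverse complement of TCCCGAACTT gives AAGTTCGGGA, found at positions 166–175 on the template; the primer anneals here to the top strand with its 3' end pointing upstream.
The product is the template from position 111 through 175 (65 bp).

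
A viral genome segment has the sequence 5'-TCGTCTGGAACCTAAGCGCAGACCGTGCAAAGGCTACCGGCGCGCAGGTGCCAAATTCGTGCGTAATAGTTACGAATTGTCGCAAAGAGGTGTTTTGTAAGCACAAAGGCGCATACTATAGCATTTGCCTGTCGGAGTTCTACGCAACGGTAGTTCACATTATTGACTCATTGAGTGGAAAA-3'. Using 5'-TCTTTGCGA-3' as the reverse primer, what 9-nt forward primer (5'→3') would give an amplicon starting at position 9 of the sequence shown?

5'-AACCTAAGC-3'

The reverse primer's reverse complement TCGCAAAGA matches the template at positions 80–88; the product starts at position 9.
The forward primer is identical to the top strand over positions 9–17: AACCTAAGC.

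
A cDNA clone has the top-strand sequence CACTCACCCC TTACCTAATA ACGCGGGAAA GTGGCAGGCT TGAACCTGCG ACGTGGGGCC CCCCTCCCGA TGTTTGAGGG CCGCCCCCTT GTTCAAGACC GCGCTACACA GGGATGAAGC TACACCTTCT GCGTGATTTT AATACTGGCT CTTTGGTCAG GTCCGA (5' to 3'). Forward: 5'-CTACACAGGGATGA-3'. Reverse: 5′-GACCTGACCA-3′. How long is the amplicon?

Forward primer CTACACAGGGATGA is found on the top strand at positions 104–117.
The reverse primer's reverse complement is TGGTCAGGTC, which matches the template at positions 154–163.
Product length = (reverse-primer end) − (forward-primer start) + 1 = 163 − 104 + 1 = 60 bp.

60 bp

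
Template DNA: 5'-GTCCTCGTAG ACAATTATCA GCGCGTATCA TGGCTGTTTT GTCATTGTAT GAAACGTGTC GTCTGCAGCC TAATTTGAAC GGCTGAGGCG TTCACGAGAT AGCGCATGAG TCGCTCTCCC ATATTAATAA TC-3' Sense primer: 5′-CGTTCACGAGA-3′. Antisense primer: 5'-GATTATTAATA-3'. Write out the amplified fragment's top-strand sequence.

Forward primer CGTTCACGAGA is found on the top strand at positions 89–99.
Taking the reverse complement of GATTATTAATA gives TATTAATAATC, found at positions 122–132 on the template; the primer anneals here to the top strand with its 3' end pointing upstream.
The product is the template from position 89 through 132 (44 bp).

5'-CGTTCACGAGATAGCGCATGAGTCGCTCTCCCATATTAATAATC-3'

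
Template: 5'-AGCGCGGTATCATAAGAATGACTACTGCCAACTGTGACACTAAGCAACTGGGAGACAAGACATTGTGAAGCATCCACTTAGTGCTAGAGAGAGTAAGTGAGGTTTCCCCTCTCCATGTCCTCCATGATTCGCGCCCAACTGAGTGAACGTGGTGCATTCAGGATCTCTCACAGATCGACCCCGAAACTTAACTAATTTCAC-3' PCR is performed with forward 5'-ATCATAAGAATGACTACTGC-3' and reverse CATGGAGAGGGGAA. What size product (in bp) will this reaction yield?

109 bp

Forward primer ATCATAAGAATGACTACTGC is found on the top strand at positions 9–28.
Taking the reverse complement of CATGGAGAGGGGAA gives TTCCCCTCTCCATG, found at positions 104–117 on the template; the primer anneals here to the top strand with its 3' end pointing upstream.
Product length = (reverse-primer end) − (forward-primer start) + 1 = 117 − 9 + 1 = 109 bp.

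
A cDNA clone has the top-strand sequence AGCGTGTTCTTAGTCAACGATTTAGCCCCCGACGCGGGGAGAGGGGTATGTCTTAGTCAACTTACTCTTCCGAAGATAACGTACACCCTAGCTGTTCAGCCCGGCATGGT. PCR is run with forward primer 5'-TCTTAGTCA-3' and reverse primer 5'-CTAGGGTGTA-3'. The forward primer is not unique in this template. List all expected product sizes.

The forward primer TCTTAGTCA matches the top strand at positions 8–16, 51–59.
The reverse primer's reverse complement is TACACCCTAG, matching at positions 82–91.
Each forward site pairs with the reverse site to give a product ending at position 91: sizes 84, 41 bp.

84 bp, 41 bp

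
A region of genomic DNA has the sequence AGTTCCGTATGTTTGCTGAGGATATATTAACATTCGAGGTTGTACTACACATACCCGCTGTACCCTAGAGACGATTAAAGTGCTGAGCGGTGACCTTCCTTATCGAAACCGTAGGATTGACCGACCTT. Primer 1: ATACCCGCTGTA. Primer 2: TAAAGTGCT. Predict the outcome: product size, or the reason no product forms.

No product — both primers anneal to the same strand and extend in the same direction.

Primer 1 (ATACCCGCTGTA) matches the top strand at positions 51–62 (3' end points downstream).
Primer 2 (TAAAGTGCT) also matches the top strand directly, at positions 76–84 — its reverse complement AGCACTTTA is not present.
Both primers anneal to the bottom strand with 3' ends pointing the same way, so neither can prime synthesis back toward the other.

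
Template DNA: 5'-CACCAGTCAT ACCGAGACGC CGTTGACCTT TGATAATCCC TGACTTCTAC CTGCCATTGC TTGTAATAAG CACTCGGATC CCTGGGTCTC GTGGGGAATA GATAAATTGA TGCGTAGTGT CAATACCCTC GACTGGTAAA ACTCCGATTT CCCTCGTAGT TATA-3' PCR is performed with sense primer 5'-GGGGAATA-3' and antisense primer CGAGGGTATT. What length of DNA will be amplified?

Forward primer GGGGAATA is found on the top strand at positions 93–100.
The reverse primer's reverse complement is AATACCCTCG, which matches the template at positions 122–131.
Product length = (reverse-primer end) − (forward-primer start) + 1 = 131 − 93 + 1 = 39 bp.

39 bp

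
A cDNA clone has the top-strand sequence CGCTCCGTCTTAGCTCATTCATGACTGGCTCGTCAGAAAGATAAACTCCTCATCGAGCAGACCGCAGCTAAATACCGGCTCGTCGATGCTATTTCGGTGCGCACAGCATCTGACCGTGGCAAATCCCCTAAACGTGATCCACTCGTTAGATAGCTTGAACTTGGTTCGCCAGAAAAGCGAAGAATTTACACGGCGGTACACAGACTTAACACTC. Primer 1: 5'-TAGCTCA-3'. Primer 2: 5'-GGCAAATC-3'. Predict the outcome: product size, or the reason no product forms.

Primer 1 (TAGCTCA) matches the top strand at positions 11–17 (3' end points downstream).
Primer 2 (GGCAAATC) also matches the top strand directly, at positions 118–125 — its reverse complement GATTTGCC is not present.
Both primers anneal to the bottom strand with 3' ends pointing the same way, so neither can prime synthesis back toward the other.

No product — both primers anneal to the same strand and extend in the same direction.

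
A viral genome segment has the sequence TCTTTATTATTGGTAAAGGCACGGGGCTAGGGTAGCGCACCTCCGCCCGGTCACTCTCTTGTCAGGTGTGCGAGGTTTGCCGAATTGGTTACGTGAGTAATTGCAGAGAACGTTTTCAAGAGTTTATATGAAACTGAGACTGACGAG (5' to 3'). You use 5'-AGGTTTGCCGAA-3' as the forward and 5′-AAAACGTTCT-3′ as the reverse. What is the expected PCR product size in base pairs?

The forward primer matches the template at positions 73–84.
The reverse primer's reverse complement is AGAACGTTTT, which matches the template at positions 107–116.
The product runs from position 73 to position 116, so its length is 116 − 73 + 1 = 44 bp.

44 bp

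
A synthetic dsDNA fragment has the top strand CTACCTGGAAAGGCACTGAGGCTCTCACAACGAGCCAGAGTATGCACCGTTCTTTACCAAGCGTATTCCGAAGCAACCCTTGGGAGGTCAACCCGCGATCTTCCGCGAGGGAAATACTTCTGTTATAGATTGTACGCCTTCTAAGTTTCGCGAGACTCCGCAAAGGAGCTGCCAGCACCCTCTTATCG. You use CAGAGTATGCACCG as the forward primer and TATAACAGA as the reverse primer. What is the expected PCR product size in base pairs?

92 bp

The forward primer matches the template at positions 36–49.
Reverse complement of the reverse primer: TCTGTTATA. This occurs on the top strand at positions 119–127.
The product runs from position 36 to position 127, so its length is 127 − 36 + 1 = 92 bp.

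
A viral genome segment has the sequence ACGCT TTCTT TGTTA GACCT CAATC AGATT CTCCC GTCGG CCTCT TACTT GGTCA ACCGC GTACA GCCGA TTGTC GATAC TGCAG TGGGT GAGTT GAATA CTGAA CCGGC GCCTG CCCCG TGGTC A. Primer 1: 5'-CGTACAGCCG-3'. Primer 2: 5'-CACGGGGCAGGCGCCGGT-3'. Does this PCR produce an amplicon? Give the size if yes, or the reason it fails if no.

Yes — a 63 bp product.

Primer 1 (CGTACAGCCG) matches the top strand at positions 60–69; it acts as a forward primer.
Primer 2's reverse complement is ACCGGCGCCTGCCCCGTG, matching the top strand at positions 105–122; it acts as a reverse primer.
The 3' ends face each other across positions 60–122, giving a 63 bp product.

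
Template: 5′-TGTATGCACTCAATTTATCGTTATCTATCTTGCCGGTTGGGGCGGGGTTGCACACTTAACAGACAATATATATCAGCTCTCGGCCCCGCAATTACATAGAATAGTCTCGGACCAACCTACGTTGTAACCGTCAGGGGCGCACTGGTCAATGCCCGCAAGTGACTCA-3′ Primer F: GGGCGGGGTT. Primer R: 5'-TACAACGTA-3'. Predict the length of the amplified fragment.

The forward primer matches the template at positions 40–49.
Reverse complement of the reverse primer: TACGTTGTA. This occurs on the top strand at positions 118–126.
The product runs from position 40 to position 126, so its length is 126 − 40 + 1 = 87 bp.

87 bp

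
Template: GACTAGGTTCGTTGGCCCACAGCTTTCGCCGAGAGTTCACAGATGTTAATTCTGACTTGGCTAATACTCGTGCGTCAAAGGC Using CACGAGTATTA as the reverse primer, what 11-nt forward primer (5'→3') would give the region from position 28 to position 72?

5'-GCCGAGAGTTC-3'

The reverse primer's reverse complement TAATACTCGTG matches the template at positions 62–72; the product starts at position 28.
The forward primer is identical to the top strand over positions 28–38: GCCGAGAGTTC.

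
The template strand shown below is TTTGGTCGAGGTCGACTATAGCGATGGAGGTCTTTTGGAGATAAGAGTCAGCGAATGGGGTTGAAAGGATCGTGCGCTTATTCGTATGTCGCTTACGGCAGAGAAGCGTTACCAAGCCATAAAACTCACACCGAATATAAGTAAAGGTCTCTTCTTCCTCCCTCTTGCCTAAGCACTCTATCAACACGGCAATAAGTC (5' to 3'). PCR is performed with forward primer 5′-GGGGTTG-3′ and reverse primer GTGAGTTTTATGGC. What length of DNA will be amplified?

Forward primer GGGGTTG is found on the top strand at positions 57–63.
Taking the reverse complement of GTGAGTTTTATGGC gives GCCATAAAACTCAC, found at positions 116–129 on the template; the primer anneals here to the top strand with its 3' end pointing upstream.
Amplicon spans positions 57–129: 73 bp.

73 bp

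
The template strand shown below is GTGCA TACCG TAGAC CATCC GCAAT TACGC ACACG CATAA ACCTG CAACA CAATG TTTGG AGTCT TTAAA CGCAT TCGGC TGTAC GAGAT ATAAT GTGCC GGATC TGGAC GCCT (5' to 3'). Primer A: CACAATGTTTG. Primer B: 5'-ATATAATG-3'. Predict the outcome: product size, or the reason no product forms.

Primer A (CACAATGTTTG) matches the top strand at positions 49–59 (3' end points downstream).
Primer B (ATATAATG) also matches the top strand directly, at positions 89–96 — its reverse complement CATTATAT is not present.
Both primers anneal to the bottom strand with 3' ends pointing the same way, so neither can prime synthesis back toward the other.

No product — both primers anneal to the same strand and extend in the same direction.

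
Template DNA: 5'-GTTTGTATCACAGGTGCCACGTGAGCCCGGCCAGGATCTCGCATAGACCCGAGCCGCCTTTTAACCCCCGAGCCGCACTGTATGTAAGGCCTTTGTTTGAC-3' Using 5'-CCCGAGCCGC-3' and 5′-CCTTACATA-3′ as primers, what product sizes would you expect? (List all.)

42 bp, 23 bp

The forward primer CCCGAGCCGC matches the top strand at positions 48–57, 67–76.
The reverse primer's reverse complement is TATGTAAGG, matching at positions 81–89.
Each forward site pairs with the reverse site to give a product ending at position 89: sizes 42, 23 bp.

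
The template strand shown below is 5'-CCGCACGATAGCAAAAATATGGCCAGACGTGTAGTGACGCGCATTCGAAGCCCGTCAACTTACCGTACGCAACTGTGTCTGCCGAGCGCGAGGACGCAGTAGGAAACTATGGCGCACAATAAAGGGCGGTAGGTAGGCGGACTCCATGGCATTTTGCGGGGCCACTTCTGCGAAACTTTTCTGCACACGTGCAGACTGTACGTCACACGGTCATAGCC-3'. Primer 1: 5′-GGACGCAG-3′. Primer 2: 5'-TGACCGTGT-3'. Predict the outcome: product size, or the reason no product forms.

Yes — a 122 bp product.

Primer 1 (GGACGCAG) matches the top strand at positions 92–99; it acts as a forward primer.
Primer 2's reverse complement is ACACGGTCA, matching the top strand at positions 205–213; it acts as a reverse primer.
The 3' ends face each other across positions 92–213, giving a 122 bp product.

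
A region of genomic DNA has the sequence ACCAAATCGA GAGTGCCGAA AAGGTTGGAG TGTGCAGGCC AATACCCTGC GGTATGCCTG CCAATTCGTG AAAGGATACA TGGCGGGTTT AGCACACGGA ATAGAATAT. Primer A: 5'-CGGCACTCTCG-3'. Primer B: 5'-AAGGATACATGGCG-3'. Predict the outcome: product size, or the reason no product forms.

No product — the primers' 3' ends point away from each other.

Primer A (CGGCACTCTCG) has reverse complement CGAGAGTGCCG, which matches the top strand at positions 8–18; primer A anneals to the top strand there with its 3' end pointing upstream toward position 8.
Primer B (AAGGATACATGGCG) matches the top strand directly at positions 72–85; it anneals to the bottom strand with its 3' end pointing downstream toward position 85.
The 3' ends diverge (primer A extends toward position 1, primer B toward position 109), so the primers never converge on a shared product.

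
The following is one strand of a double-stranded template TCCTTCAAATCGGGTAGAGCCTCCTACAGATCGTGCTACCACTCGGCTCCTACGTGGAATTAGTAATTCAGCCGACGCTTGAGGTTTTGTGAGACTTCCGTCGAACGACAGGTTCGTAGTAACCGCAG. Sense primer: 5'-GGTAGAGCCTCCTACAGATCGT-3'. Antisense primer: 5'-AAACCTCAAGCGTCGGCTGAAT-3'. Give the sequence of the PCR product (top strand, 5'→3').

5'-GGTAGAGCCTCCTACAGATCGTGCTACCACTCGGCTCCTACGTGGAATTAGTAATTCAGCCGACGCTTGAGGTTT-3'

The forward primer matches the template at positions 13–34.
The reverse primer's reverse complement is ATTCAGCCGACGCTTGAGGTTT, which matches the template at positions 66–87.
The product is the template from position 13 through 87 (75 bp).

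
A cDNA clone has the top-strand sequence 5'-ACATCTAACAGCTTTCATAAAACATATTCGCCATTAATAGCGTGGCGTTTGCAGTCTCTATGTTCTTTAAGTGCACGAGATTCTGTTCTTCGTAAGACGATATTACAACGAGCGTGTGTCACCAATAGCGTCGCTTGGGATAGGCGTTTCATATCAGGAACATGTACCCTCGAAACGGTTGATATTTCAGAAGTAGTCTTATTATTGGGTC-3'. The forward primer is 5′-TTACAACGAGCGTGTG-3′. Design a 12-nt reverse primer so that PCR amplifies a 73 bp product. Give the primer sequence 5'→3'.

5'-TTTCGAGGGTAC-3'

The forward primer binds at positions 103–118, so a 73 bp product ends at position 103 + 73 − 1 = 175.
The reverse primer anneals to the top strand over positions 164–175, i.e. to GTACCCTCGAAA.
Its sequence written 5'→3' is the reverse complement: TTTCGAGGGTAC.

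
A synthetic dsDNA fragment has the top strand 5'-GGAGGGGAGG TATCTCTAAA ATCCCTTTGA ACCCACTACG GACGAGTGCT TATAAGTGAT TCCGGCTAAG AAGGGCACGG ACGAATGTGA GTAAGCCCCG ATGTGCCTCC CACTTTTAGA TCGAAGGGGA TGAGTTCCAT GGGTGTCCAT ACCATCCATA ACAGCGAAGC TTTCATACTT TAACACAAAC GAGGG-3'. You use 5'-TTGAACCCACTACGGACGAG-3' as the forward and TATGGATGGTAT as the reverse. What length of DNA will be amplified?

The forward primer matches the template at positions 27–46.
The reverse primer's reverse complement is ATACCATCCATA, which matches the template at positions 149–160.
The product runs from position 27 to position 160, so its length is 160 − 27 + 1 = 134 bp.

134 bp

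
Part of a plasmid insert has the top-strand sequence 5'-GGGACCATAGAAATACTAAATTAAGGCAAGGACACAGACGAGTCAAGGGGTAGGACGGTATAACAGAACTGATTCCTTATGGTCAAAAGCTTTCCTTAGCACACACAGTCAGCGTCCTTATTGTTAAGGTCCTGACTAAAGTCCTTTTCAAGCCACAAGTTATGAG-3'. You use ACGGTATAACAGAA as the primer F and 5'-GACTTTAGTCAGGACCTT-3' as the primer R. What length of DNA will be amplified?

89 bp

Forward primer ACGGTATAACAGAA is found on the top strand at positions 55–68.
The reverse primer's reverse complement is AAGGTCCTGACTAAAGTC, which matches the template at positions 126–143.
The product runs from position 55 to position 143, so its length is 143 − 55 + 1 = 89 bp.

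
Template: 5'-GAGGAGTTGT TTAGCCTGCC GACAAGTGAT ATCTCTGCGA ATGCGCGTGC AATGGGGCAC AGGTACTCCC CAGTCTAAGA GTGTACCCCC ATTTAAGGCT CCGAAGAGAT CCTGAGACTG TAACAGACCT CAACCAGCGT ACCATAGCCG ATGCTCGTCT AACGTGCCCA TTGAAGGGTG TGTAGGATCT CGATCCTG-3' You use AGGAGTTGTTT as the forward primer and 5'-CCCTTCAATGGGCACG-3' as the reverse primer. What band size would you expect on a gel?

The forward primer matches the template at positions 2–12.
Reverse complement of the reverse primer: CGTGCCCATTGAAGGG. This occurs on the top strand at positions 163–178.
The product runs from position 2 to position 178, so its length is 178 − 2 + 1 = 177 bp.

177 bp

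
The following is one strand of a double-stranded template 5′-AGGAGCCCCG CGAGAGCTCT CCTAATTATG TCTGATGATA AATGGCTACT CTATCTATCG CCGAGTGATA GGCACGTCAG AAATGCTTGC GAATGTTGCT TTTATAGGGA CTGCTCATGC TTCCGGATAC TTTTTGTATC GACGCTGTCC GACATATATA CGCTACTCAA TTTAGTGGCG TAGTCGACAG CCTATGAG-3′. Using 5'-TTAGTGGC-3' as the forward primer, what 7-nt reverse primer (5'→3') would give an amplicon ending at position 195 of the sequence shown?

The forward primer binds at positions 172–179; the product's 3' end on the top strand is position 195.
The reverse primer anneals to the top strand over positions 189–195, i.e. to AGCCTAT.
Its sequence written 5'→3' is the reverse complement: ATAGGCT.

5'-ATAGGCT-3'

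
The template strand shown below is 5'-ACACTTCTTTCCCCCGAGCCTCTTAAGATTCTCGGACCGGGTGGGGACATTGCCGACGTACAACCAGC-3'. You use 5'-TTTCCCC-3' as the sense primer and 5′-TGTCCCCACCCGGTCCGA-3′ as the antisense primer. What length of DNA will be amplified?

42 bp

Forward primer TTTCCCC is found on the top strand at positions 8–14.
Reverse complement of the reverse primer: TCGGACCGGGTGGGGACA. This occurs on the top strand at positions 32–49.
The product runs from position 8 to position 49, so its length is 49 − 8 + 1 = 42 bp.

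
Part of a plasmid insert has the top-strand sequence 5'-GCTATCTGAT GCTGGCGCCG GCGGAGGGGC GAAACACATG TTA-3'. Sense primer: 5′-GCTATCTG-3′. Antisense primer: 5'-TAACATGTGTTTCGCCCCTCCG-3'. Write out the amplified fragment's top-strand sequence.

5'-GCTATCTGATGCTGGCGCCGGCGGAGGGGCGAAACACATGTTA-3'

The forward primer matches the template at positions 1–8.
Reverse complement of the reverse primer: CGGAGGGGCGAAACACATGTTA. This occurs on the top strand at positions 22–43.
The product is the template from position 1 through 43 (43 bp).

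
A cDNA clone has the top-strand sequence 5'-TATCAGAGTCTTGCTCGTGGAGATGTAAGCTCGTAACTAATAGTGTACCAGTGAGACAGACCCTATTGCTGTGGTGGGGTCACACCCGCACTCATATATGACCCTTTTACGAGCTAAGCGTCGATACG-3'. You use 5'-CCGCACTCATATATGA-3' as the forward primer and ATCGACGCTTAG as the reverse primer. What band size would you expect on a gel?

40 bp

The forward primer matches the template at positions 86–101.
Reverse complement of the reverse primer: CTAAGCGTCGAT. This occurs on the top strand at positions 114–125.
The product runs from position 86 to position 125, so its length is 125 − 86 + 1 = 40 bp.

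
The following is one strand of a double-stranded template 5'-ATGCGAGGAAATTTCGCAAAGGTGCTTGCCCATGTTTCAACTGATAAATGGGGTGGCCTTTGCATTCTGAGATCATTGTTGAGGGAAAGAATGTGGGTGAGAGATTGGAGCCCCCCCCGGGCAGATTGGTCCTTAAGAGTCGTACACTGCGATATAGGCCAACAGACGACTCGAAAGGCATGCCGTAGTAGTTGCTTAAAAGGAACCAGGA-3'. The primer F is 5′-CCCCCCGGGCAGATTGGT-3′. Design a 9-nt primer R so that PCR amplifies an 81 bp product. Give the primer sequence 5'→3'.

The forward primer binds at positions 113–130, so an 81 bp product ends at position 113 + 81 − 1 = 193.
The reverse primer anneals to the top strand over positions 185–193, i.e. to GTAGTAGTT.
Its sequence written 5'→3' is the reverse complement: AACTACTAC.

5'-AACTACTAC-3'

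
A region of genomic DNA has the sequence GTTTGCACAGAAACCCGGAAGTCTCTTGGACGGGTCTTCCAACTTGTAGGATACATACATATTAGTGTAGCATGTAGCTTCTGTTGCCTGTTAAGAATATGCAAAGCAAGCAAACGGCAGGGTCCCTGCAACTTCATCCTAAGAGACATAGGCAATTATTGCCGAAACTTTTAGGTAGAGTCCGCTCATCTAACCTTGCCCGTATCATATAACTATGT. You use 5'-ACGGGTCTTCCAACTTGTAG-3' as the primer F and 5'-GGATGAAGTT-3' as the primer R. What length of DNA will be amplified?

Forward primer ACGGGTCTTCCAACTTGTAG is found on the top strand at positions 30–49.
Reverse complement of the reverse primer: AACTTCATCC. This occurs on the top strand at positions 130–139.
Amplicon spans positions 30–139: 110 bp.

110 bp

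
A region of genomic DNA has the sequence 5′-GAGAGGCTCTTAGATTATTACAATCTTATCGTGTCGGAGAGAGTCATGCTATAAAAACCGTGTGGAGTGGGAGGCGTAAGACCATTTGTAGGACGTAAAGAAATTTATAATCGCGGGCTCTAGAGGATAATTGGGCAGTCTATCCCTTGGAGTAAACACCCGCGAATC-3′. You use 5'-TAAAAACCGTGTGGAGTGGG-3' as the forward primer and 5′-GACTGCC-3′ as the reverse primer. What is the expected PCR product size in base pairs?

89 bp

The forward primer matches the template at positions 52–71.
Reverse complement of the reverse primer: GGCAGTC. This occurs on the top strand at positions 134–140.
The product runs from position 52 to position 140, so its length is 140 − 52 + 1 = 89 bp.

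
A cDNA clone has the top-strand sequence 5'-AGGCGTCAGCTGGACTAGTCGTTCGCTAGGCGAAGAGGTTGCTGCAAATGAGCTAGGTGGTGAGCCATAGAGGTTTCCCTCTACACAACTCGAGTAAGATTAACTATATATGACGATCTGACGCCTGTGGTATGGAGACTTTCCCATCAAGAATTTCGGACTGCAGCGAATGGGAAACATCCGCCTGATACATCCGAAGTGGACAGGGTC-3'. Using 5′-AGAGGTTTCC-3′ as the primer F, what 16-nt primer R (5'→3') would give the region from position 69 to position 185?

5'-GGCGGATGTTTCCCAT-3'

The product's 3' end on the top strand is position 185.
The reverse primer anneals to the top strand over positions 170–185, i.e. to ATGGGAAACATCCGCC.
Its sequence written 5'→3' is the reverse complement: GGCGGATGTTTCCCAT.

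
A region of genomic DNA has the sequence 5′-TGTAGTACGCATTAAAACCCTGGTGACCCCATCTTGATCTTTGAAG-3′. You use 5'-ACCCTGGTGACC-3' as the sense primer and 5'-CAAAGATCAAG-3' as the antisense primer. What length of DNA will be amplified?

The forward primer matches the template at positions 17–28.
The reverse primer's reverse complement is CTTGATCTTTG, which matches the template at positions 33–43.
Product length = (reverse-primer end) − (forward-primer start) + 1 = 43 − 17 + 1 = 27 bp.

27 bp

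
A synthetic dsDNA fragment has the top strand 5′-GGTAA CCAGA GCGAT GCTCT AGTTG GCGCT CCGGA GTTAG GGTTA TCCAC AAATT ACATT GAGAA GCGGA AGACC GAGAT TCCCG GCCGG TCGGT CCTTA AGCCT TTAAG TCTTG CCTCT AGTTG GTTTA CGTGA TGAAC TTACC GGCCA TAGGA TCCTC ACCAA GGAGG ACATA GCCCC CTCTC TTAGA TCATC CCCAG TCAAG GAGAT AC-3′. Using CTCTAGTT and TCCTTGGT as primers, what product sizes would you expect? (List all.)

The forward primer CTCTAGTT matches the top strand at positions 17–24, 117–124.
The reverse primer's reverse complement is ACCAAGGA, matching at positions 161–168.
Each forward site pairs with the reverse site to give a product ending at position 168: sizes 152, 52 bp.

152 bp, 52 bp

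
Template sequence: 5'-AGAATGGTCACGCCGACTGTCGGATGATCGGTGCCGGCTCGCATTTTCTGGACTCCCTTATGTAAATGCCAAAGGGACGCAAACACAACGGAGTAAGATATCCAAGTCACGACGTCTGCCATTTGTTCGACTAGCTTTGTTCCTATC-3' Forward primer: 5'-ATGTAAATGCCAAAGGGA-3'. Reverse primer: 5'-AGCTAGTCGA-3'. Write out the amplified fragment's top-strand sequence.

Scanning the template, ATGTAAATGCCAAAGGGA occurs at positions 60–77; this primer anneals to the bottom strand there with its 3' end pointing downstream.
The reverse primer's reverse complement is TCGACTAGCT, which matches the template at positions 127–136.
The product is the template from position 60 through 136 (77 bp).

5'-ATGTAAATGCCAAAGGGACGCAAACACAACGGAGTAAGATATCCAAGTCACGACGTCTGCCATTTGTTCGACTAGCT-3'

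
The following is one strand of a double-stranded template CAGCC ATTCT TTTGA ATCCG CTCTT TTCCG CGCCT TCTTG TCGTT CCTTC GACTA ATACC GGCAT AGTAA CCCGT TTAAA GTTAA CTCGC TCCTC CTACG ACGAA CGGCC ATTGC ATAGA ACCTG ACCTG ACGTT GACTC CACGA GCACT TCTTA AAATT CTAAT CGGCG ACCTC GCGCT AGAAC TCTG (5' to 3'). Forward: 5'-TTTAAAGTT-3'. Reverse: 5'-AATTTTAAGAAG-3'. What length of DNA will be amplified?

Scanning the template, TTTAAAGTT occurs at positions 75–83; this primer anneals to the bottom strand there with its 3' end pointing downstream.
The reverse primer's reverse complement is CTTCTTAAAATT, which matches the template at positions 149–160.
Amplicon spans positions 75–160: 86 bp.

86 bp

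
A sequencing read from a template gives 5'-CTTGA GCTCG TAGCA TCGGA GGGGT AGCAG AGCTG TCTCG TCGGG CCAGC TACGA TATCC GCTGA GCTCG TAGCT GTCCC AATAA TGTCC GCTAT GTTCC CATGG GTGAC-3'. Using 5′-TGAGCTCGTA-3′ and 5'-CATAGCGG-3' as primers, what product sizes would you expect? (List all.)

The forward primer TGAGCTCGTA matches the top strand at positions 3–12, 63–72.
The reverse primer's reverse complement is CCGCTATG, matching at positions 89–96.
Each forward site pairs with the reverse site to give a product ending at position 96: sizes 94, 34 bp.

94 bp, 34 bp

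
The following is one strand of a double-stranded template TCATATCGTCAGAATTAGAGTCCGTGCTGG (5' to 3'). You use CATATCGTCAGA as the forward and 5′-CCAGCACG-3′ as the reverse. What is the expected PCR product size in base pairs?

Forward primer CATATCGTCAGA is found on the top strand at positions 2–13.
The reverse primer's reverse complement is CGTGCTGG, which matches the template at positions 23–30.
Amplicon spans positions 2–30: 29 bp.

29 bp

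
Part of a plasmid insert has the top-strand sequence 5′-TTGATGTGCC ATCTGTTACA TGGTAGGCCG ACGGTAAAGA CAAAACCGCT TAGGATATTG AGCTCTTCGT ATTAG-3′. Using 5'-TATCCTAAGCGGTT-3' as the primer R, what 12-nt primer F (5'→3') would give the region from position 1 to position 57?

5'-TTGATGTGCCAT-3'

The reverse primer's reverse complement AACCGCTTAGGATA matches the template at positions 44–57; the product starts at position 1.
The forward primer is identical to the top strand over positions 1–12: TTGATGTGCCAT.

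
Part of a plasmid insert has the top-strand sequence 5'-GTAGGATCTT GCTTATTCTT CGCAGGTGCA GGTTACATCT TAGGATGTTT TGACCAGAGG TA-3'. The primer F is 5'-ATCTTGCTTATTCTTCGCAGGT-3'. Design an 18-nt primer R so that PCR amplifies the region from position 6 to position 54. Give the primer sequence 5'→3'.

The product's 3' end on the top strand is position 54.
The reverse primer anneals to the top strand over positions 37–54, i.e. to ATCTTAGGATGTTTTGAC.
Its sequence written 5'→3' is the reverse complement: GTCAAAACATCCTAAGAT.

5'-GTCAAAACATCCTAAGAT-3'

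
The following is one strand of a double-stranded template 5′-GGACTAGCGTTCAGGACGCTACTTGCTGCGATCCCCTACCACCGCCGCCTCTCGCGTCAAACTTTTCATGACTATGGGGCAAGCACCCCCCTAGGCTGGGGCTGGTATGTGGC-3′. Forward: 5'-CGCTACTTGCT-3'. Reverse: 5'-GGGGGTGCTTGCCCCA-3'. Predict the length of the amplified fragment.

Forward primer CGCTACTTGCT is found on the top strand at positions 17–27.
Taking the reverse complement of GGGGGTGCTTGCCCCA gives TGGGGCAAGCACCCCC, found at positions 75–90 on the template; the primer anneals here to the top strand with its 3' end pointing upstream.
The product runs from position 17 to position 90, so its length is 90 − 17 + 1 = 74 bp.

74 bp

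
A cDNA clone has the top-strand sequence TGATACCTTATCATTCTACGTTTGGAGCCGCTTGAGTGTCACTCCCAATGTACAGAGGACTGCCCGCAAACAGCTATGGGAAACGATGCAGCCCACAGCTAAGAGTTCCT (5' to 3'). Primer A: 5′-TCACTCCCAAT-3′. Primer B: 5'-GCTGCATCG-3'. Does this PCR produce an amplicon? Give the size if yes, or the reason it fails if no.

Yes — a 54 bp product.

Primer A (TCACTCCCAAT) matches the top strand at positions 39–49; it acts as a forward primer.
Primer B's reverse complement is CGATGCAGC, matching the top strand at positions 84–92; it acts as a reverse primer.
The 3' ends face each other across positions 39–92, giving a 54 bp product.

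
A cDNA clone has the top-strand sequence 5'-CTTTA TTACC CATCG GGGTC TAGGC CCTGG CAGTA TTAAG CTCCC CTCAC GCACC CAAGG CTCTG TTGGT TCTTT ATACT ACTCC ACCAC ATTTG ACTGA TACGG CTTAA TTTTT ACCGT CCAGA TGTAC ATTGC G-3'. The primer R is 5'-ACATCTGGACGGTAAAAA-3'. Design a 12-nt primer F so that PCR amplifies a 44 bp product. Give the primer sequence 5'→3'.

The reverse primer's reverse complement TTTTTACCGTCCAGATGT matches the template at positions 111–128, so the product ends at position 128.
A 44 bp product then starts at position 128 − 44 + 1 = 85.
The forward primer is identical to the top strand there: CACCACATTTGA.

5'-CACCACATTTGA-3'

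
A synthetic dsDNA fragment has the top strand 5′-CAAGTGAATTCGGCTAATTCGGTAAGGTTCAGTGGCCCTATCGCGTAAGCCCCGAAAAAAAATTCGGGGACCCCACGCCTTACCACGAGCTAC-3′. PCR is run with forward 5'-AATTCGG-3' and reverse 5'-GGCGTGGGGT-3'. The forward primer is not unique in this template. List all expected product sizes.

73 bp, 64 bp, 19 bp

The forward primer AATTCGG matches the top strand at positions 7–13, 16–22, 61–67.
The reverse primer's reverse complement is ACCCCACGCC, matching at positions 70–79.
Each forward site pairs with the reverse site to give a product ending at position 79: sizes 73, 64, 19 bp.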